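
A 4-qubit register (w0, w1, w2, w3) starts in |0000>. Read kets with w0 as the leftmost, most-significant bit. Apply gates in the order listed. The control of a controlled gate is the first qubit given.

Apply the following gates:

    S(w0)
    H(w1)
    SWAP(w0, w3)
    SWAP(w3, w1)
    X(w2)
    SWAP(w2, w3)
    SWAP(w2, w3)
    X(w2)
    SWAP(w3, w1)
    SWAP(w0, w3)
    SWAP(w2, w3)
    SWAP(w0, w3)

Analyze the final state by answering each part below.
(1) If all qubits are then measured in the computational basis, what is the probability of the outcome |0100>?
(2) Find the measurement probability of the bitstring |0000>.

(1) A full measurement returns |0100> with probability 1/2. Key observation: gates 3-10 undo each other exactly, leaving only the rest of the circuit to track.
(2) Outcome |0000> occurs with probability 1/2.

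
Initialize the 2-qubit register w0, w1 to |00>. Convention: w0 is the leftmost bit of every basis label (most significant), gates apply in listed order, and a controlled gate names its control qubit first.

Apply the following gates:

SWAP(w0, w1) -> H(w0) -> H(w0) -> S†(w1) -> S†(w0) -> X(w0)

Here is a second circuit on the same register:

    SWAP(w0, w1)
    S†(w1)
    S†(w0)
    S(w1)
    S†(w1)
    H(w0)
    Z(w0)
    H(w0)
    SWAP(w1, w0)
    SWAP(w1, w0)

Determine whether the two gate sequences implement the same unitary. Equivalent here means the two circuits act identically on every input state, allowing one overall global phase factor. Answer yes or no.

Yes, they are equivalent — the unitaries differ by at most a global phase.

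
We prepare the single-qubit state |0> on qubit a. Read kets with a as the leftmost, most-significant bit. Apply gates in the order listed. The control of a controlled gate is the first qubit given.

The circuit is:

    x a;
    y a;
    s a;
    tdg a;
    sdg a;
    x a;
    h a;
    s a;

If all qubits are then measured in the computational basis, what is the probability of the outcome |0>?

Outcome |0> occurs with probability 1/2.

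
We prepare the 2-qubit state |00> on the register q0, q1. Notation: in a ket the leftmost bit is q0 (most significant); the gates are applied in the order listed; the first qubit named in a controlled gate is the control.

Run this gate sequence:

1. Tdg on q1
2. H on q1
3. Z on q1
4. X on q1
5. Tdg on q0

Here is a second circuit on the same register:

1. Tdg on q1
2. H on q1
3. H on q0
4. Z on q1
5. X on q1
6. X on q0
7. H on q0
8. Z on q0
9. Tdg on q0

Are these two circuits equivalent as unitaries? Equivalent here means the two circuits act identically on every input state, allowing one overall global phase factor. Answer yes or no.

Yes — the two circuits implement the same unitary up to a global phase.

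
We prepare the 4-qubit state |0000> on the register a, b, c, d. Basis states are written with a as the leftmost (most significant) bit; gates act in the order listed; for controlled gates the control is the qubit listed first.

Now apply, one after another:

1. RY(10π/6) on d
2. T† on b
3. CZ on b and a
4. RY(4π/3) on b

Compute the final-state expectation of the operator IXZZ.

The expectation value of IXZZ is -sqrt(3)/4.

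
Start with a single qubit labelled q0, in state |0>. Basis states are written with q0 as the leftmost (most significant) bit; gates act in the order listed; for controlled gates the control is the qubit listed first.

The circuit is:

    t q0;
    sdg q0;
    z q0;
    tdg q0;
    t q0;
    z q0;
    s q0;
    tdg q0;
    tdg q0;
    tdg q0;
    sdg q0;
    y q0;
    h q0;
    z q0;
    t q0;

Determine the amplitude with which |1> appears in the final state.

The amplitude on |1> is sqrt(2)*exp(3*I*pi/4)/2.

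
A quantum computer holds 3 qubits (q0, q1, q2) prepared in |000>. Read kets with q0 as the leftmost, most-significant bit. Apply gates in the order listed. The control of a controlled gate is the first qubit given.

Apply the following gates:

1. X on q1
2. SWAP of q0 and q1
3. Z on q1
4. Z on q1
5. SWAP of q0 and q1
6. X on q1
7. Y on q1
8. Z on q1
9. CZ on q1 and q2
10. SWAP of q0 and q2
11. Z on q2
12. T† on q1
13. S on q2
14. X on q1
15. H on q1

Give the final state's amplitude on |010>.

The amplitude on |010> is -sqrt(2)*exp(I*pi/4)/2.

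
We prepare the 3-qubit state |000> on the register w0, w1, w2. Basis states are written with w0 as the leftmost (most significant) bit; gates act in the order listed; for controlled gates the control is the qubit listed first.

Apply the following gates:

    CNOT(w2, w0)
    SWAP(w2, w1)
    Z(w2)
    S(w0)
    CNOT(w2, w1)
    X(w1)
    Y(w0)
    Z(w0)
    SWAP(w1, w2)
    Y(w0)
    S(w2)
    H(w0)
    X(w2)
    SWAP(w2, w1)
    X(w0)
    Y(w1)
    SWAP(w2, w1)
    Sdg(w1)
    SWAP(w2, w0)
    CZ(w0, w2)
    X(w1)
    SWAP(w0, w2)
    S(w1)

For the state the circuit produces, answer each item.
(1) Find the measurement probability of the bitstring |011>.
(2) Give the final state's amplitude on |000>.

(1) A full measurement returns |011> with probability 1/2.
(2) The amplitude on |000> is 0.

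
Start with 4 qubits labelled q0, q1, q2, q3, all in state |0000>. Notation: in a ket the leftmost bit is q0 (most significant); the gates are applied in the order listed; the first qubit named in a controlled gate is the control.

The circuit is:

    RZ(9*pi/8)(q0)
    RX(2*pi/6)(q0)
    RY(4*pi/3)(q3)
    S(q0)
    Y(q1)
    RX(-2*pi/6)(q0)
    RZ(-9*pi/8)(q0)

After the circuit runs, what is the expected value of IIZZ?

The observable IIZZ averages to -1/2.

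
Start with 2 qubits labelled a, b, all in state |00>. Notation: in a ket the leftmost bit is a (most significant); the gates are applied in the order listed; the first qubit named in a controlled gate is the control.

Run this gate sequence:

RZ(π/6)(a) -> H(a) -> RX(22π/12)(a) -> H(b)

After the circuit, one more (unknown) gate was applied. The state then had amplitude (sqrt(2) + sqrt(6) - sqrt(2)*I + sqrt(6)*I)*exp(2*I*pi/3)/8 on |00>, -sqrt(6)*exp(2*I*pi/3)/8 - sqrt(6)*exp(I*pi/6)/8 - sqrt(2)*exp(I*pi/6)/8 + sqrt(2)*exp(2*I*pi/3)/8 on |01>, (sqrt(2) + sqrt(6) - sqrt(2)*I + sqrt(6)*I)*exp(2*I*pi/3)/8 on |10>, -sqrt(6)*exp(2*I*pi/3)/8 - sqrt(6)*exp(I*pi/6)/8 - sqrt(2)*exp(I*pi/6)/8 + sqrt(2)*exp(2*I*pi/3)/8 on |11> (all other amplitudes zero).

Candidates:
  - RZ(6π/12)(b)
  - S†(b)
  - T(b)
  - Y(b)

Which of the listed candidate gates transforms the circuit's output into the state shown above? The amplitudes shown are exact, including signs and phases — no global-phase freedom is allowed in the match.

The applied gate was RZ(6π/12)(b).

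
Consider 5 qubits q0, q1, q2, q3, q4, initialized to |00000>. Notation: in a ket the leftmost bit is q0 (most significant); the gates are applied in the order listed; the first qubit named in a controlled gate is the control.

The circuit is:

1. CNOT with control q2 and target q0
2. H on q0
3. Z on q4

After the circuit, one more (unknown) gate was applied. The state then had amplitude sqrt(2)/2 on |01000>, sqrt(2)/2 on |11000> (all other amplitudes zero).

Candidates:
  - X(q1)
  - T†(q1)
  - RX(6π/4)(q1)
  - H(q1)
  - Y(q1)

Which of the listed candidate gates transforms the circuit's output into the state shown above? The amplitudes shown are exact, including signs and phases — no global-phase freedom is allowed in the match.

The unique candidate consistent with the amplitudes is X(q1).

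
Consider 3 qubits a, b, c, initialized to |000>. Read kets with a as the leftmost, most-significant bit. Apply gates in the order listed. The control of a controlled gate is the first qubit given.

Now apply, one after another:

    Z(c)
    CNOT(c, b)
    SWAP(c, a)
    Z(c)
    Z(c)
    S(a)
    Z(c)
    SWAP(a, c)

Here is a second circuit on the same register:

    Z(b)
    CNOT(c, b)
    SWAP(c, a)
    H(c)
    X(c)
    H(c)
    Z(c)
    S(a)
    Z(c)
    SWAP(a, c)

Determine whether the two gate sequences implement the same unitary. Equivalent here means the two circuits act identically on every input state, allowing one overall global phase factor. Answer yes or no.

No — the two circuits implement different unitaries, even allowing a global phase.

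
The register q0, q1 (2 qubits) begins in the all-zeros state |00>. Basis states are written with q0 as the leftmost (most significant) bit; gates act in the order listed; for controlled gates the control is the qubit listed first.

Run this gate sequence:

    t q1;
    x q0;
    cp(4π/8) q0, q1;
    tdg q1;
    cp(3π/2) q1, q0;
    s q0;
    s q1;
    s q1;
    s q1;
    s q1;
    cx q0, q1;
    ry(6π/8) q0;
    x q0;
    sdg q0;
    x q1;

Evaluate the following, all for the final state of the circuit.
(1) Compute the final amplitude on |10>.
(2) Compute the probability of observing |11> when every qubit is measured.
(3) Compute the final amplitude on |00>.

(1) |10> carries amplitude -sqrt(sqrt(2) + 2)/2 in the final state.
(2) Outcome |11> occurs with probability 0.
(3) |00> carries amplitude I*sqrt(2 - sqrt(2))/2 in the final state.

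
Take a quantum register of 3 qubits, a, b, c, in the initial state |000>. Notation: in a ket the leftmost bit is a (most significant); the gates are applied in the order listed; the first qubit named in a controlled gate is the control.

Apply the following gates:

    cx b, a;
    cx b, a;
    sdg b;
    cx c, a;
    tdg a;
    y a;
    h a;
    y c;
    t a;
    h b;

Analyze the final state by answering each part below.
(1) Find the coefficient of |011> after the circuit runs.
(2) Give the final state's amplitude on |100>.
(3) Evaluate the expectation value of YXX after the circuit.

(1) |011> carries amplitude -1/2 in the final state. Key observation: gates 1-2 undo each other exactly, leaving only the rest of the circuit to track.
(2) |100> carries amplitude 0 in the final state.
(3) In the final state, YXX has expectation 0.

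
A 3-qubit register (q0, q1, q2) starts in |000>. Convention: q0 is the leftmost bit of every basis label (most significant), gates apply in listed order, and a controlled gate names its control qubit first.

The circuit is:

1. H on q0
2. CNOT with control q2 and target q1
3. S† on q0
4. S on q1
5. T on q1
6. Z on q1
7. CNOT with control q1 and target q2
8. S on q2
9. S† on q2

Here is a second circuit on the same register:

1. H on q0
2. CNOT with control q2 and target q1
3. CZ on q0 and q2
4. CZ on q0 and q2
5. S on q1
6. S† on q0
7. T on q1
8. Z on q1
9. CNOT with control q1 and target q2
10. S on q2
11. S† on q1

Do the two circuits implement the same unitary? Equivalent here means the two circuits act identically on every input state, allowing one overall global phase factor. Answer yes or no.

No, they are not equivalent — no single phase factor reconciles the two unitaries.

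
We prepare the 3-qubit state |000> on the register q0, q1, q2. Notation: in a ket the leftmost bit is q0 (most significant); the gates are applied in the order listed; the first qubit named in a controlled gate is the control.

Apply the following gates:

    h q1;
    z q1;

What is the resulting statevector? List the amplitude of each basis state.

The final amplitudes are sqrt(2)/2 on |000>, -sqrt(2)/2 on |010>, and 0 on every other basis state.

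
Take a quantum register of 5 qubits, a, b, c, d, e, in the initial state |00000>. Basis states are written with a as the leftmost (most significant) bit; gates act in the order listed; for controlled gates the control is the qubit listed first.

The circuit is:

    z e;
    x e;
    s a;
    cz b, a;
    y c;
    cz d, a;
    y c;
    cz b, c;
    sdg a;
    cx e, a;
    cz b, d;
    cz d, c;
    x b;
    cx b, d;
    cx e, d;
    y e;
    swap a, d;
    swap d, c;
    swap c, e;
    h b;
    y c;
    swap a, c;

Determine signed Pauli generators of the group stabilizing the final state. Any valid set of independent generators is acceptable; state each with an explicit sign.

One valid set of independent stabilizer generators is -IXIII, -ZIIII, +IIZII, +IIIZI, -IIIIZ (any independent generating set of the same group is equally correct).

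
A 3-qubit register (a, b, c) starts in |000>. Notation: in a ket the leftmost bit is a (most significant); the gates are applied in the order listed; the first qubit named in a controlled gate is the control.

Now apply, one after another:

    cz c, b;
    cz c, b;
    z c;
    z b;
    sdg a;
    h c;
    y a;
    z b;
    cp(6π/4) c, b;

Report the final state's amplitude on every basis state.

The resulting statevector has amplitude sqrt(2)*I/2 on |100>, sqrt(2)*I/2 on |101>, and 0 on every other basis state. Key observation: steps 1-2 multiply out to the identity, so the circuit reduces to the remaining gates.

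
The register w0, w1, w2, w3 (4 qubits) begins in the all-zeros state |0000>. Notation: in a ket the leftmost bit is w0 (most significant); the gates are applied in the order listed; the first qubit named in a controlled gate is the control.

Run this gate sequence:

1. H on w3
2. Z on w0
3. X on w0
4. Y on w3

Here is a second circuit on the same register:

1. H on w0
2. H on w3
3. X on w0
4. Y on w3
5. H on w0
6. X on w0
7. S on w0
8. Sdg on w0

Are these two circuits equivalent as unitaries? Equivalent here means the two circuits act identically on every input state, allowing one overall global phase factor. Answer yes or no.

Yes: on every input state the two circuits agree up to one overall phase factor.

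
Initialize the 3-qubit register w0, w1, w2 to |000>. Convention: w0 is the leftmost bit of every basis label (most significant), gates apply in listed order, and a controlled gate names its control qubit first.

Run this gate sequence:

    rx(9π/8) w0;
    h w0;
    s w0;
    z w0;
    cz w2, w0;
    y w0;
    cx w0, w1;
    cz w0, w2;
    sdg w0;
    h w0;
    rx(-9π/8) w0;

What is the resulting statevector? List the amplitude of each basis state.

The resulting statevector has amplitude sqrt(sqrt(2) + 2)/4 + I*sqrt(2 - sqrt(2))/4 on |000>, 0 on |001>, -sqrt(sqrt(2) + 2)/4 + I*sqrt(2 - sqrt(2))/4 on |010>, 0 on |011>, sqrt(sqrt(2) + 2)/4 + I*sqrt(2 - sqrt(2))/4 on |100>, 0 on |101>, sqrt(sqrt(2) + 2)/4 - I*sqrt(2 - sqrt(2))/4 on |110>, 0 on |111>.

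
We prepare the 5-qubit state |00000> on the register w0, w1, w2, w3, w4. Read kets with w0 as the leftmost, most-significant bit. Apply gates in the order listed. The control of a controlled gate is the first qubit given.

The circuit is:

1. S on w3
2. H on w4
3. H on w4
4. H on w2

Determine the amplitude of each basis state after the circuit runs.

After the circuit, the state carries amplitude sqrt(2)/2 on |00000>, sqrt(2)/2 on |00100>, and 0 on every other basis state.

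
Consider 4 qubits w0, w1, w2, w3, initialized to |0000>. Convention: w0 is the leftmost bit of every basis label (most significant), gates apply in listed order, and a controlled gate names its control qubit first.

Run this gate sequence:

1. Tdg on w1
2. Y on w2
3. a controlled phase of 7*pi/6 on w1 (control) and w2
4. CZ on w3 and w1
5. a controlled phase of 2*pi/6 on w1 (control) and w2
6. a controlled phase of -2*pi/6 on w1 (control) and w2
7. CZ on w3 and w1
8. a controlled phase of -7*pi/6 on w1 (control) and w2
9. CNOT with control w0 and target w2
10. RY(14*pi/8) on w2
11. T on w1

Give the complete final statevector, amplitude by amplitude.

The resulting statevector has amplitude -I*sqrt(2 - sqrt(2))/2 on |0000>, -I*sqrt(sqrt(2) + 2)/2 on |0010>, and 0 on every other basis state. Key observation: gates 3-8 undo each other exactly, leaving only the rest of the circuit to track.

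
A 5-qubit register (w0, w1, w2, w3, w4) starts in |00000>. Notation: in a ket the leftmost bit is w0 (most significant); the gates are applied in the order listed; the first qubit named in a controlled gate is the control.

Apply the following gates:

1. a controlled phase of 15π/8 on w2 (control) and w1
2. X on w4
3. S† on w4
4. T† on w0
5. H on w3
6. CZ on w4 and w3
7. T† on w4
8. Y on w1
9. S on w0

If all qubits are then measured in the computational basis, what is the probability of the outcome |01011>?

The probability of measuring |01011> is 1/2.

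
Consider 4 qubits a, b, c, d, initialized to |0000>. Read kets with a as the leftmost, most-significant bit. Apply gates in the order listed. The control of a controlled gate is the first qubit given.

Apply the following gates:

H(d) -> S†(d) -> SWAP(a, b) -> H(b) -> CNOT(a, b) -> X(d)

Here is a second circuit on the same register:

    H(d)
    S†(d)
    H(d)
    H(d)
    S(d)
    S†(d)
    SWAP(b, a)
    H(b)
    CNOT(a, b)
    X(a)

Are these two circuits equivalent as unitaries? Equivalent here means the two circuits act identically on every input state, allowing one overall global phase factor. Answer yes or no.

No — the two circuits implement different unitaries, even allowing a global phase.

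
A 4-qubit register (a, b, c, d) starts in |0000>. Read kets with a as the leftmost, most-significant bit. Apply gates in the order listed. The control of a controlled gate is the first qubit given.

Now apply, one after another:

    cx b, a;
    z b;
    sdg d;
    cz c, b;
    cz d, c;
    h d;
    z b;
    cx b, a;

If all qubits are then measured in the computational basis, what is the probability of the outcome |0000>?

A full measurement returns |0000> with probability 1/2.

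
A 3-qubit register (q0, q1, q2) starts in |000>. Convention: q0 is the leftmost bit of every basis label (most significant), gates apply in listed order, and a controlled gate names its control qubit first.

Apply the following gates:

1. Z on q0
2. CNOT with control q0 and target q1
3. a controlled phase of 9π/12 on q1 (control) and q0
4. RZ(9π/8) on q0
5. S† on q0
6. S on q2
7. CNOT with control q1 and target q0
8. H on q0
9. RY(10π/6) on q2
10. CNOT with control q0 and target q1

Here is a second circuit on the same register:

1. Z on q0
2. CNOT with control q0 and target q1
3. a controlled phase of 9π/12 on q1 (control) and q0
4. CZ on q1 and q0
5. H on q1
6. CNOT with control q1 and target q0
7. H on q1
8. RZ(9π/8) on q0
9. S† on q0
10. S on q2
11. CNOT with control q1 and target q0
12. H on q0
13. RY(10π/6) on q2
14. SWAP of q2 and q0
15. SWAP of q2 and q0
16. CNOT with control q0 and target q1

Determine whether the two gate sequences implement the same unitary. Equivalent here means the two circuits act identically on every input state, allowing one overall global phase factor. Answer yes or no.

No: there is an input state on which the two circuits produce genuinely different outputs (not merely differing by a phase).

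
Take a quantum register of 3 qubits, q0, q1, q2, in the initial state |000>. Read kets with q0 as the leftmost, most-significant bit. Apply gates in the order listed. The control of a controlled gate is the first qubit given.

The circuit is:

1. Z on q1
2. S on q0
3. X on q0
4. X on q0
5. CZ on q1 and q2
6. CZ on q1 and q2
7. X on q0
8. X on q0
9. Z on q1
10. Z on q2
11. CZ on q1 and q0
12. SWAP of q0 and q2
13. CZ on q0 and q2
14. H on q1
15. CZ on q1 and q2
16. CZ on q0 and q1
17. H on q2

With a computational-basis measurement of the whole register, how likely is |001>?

Outcome |001> occurs with probability 1/4. Key observation: the block from step 3 through step 8 cancels to the identity and can be dropped.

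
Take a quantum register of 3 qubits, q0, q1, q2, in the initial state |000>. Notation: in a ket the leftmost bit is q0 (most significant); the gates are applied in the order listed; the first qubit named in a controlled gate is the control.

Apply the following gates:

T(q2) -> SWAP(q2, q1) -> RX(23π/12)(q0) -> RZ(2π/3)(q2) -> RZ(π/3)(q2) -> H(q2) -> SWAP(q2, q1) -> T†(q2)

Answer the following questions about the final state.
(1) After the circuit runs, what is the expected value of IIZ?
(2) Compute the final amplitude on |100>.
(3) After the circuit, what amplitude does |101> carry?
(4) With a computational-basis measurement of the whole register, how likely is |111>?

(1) The observable IIZ averages to 1.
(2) |100> carries amplitude -sqrt(2*sqrt(2) + 4)/8 + sqrt(12 - 6*sqrt(2))/8 in the final state.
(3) The amplitude on |101> is 0.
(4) A full measurement returns |111> with probability 0.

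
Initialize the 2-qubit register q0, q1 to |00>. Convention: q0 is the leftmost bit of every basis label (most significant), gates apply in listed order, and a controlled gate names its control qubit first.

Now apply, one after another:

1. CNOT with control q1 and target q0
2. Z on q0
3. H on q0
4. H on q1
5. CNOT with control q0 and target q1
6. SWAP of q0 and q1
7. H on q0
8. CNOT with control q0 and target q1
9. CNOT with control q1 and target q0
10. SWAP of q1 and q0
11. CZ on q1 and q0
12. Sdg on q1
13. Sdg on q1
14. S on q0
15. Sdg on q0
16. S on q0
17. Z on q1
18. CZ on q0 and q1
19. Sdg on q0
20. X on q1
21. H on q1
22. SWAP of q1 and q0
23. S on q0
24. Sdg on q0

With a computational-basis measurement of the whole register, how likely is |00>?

The probability of measuring |00> is 1/4.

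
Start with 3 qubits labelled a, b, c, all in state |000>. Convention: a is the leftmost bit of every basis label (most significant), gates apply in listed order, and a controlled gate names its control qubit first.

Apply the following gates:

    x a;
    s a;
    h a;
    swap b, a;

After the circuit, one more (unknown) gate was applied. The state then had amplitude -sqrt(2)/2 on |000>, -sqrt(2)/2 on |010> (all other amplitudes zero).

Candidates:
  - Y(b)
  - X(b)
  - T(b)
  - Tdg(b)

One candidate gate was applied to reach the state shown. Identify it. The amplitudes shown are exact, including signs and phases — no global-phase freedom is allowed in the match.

It was Y(b) that produced the state shown.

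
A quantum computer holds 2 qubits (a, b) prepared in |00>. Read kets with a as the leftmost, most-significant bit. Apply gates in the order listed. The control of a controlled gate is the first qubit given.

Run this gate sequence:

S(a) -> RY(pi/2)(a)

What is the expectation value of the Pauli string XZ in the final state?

The expectation value of XZ is 1.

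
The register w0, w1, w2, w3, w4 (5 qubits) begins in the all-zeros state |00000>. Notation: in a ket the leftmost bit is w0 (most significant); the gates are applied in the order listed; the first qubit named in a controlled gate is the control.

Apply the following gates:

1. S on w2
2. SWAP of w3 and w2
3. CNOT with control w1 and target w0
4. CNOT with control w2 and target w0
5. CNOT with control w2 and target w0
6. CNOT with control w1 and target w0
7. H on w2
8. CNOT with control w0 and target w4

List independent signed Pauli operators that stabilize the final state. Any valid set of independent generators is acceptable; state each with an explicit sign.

The stabilizer group can be generated by +IIXII, +ZIIII, +IZIII, +IIIZI, +IIIIZ, among other valid generating sets. Key observation: gates 3-6 undo each other exactly, leaving only the rest of the circuit to track.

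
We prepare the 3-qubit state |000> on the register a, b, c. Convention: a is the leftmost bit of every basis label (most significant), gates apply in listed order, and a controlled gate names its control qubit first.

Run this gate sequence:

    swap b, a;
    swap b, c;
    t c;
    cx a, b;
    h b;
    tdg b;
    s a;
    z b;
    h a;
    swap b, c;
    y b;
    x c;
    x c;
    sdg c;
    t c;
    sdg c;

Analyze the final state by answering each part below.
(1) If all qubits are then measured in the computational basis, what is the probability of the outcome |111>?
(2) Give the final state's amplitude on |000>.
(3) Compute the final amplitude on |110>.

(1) The probability of measuring |111> is 1/4.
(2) The final state's coefficient on |000> equals 0.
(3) The amplitude on |110> is I/2.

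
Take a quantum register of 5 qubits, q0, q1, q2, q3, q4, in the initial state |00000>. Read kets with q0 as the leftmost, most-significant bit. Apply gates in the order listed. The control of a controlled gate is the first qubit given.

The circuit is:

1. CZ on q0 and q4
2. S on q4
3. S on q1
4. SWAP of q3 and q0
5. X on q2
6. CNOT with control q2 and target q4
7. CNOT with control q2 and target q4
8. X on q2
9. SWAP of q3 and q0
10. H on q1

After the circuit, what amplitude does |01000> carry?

The final state's coefficient on |01000> equals sqrt(2)/2. Key observation: the block from step 4 through step 9 cancels to the identity and can be dropped.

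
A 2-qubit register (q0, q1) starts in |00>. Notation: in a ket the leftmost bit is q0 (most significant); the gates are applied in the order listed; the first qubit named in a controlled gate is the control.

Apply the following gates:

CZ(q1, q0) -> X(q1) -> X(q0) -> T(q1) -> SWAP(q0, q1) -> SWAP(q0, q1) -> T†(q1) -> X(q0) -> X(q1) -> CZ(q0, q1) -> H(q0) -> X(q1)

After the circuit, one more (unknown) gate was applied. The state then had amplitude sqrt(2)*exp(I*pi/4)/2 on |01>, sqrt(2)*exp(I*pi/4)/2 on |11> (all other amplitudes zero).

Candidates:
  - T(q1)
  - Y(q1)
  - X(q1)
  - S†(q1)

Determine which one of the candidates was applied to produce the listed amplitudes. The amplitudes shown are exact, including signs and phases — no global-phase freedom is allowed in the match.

The unique candidate consistent with the amplitudes is T(q1).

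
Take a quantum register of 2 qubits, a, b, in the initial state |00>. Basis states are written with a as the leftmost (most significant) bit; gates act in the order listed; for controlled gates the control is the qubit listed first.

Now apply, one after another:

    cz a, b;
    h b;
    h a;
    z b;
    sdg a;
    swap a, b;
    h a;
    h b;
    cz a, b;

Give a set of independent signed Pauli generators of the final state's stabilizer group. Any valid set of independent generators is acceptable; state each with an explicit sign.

The stabilizer group can be generated by -IY, -ZI, among other valid generating sets.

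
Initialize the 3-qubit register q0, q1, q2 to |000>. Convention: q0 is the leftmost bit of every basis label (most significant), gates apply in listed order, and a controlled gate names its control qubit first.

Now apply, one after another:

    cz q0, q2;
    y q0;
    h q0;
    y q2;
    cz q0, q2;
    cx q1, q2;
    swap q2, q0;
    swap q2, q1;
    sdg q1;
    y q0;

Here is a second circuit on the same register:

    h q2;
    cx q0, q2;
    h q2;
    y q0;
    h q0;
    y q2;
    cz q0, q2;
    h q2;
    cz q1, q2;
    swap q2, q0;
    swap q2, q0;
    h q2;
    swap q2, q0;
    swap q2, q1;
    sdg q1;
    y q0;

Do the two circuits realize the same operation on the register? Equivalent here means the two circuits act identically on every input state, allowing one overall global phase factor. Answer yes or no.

Yes, they are equivalent — the unitaries differ by at most a global phase.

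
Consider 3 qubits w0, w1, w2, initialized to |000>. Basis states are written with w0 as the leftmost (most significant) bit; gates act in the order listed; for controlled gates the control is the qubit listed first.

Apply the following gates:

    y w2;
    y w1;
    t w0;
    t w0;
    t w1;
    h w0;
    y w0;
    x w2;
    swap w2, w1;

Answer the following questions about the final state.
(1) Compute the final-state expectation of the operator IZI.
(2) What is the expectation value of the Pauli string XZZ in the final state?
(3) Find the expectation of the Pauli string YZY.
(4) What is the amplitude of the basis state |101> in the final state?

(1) The observable IZI averages to 1.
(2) In the final state, XZZ has expectation 1.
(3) The expectation value of YZY is 0.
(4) The final state's coefficient on |101> equals -sqrt(2)*exp(3*I*pi/4)/2.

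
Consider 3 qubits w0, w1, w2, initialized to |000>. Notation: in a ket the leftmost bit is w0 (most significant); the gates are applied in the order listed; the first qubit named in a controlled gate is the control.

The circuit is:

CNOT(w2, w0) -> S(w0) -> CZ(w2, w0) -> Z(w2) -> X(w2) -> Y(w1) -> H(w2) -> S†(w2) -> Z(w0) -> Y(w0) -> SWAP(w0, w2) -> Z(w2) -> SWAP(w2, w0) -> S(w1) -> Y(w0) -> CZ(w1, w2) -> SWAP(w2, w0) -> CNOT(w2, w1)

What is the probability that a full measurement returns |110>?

A full measurement returns |110> with probability 1/2.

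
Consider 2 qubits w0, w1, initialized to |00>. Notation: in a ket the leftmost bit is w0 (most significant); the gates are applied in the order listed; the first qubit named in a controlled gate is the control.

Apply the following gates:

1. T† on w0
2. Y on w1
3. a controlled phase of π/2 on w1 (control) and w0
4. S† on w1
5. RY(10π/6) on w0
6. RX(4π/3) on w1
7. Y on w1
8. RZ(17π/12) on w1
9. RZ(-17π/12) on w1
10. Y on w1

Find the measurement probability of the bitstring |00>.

The probability of measuring |00> is 9/16.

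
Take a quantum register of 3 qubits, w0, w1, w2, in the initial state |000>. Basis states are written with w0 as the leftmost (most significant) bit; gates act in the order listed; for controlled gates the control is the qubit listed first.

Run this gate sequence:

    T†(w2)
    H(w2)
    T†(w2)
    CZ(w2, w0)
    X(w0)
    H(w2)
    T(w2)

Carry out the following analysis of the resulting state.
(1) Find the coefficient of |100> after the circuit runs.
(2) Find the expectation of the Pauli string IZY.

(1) The final state's coefficient on |100> equals 1/2 - exp(3*I*pi/4)/2.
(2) In the final state, IZY has expectation 1/2.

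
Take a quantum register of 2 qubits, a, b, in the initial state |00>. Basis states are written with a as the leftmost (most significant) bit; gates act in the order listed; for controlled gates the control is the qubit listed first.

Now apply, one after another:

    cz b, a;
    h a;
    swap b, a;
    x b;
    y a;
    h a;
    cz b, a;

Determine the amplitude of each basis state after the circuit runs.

After the circuit, the state carries amplitude I/2 on |00>, I/2 on |01>, -I/2 on |10>, I/2 on |11>.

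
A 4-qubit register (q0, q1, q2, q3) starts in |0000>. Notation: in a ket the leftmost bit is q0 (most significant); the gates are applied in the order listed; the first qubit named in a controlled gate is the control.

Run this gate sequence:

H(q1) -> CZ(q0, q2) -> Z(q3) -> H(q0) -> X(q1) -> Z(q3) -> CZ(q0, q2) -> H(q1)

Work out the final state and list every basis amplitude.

After the circuit, the state carries amplitude sqrt(2)/2 on |0000>, sqrt(2)/2 on |1000>, and 0 on every other basis state.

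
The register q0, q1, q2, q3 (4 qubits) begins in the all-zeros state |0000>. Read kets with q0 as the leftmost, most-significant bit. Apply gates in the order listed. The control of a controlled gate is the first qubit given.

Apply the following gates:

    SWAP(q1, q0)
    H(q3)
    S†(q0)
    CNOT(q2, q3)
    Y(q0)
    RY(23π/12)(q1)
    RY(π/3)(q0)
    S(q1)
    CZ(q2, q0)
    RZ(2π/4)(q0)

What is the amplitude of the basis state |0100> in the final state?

The final state's coefficient on |0100> equals (-sqrt(2*sqrt(2) + 4)/16 + sqrt(12 - 6*sqrt(2))/16)*exp(3*I*pi/4).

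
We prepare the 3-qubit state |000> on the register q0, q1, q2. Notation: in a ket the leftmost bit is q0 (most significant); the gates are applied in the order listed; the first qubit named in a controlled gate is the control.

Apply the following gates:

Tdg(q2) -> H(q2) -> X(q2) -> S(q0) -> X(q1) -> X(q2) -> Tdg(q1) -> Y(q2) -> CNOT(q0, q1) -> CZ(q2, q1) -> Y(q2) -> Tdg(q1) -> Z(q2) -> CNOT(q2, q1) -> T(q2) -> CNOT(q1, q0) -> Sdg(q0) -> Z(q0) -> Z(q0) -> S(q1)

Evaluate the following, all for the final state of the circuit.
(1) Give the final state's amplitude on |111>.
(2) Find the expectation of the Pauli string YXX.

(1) The final state's coefficient on |111> equals 0.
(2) The observable YXX averages to -sqrt(2)/2.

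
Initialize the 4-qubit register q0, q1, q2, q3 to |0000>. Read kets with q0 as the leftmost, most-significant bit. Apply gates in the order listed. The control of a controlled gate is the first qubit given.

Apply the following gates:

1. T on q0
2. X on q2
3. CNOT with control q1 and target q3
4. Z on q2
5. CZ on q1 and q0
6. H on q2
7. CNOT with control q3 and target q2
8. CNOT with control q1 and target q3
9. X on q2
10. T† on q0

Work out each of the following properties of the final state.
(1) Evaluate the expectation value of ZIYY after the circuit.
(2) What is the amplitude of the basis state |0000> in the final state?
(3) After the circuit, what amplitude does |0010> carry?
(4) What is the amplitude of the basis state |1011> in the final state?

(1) The observable ZIYY averages to 0.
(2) |0000> carries amplitude sqrt(2)/2 in the final state.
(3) The amplitude on |0010> is -sqrt(2)/2.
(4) |1011> carries amplitude 0 in the final state.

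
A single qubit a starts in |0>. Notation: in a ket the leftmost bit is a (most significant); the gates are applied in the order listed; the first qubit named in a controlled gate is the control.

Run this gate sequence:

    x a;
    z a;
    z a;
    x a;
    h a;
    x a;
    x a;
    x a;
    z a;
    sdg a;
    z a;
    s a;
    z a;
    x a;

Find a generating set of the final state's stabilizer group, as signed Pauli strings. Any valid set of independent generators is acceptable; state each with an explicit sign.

One valid set of independent stabilizer generators is -X (any independent generating set of the same group is equally correct).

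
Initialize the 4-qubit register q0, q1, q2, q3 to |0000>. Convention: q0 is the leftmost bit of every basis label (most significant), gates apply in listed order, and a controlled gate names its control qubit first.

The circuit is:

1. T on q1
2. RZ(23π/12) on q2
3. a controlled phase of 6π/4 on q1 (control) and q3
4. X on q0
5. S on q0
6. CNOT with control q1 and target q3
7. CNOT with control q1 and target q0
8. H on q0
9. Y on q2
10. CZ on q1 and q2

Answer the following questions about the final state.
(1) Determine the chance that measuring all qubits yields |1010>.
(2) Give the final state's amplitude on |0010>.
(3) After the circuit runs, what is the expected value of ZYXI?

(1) Outcome |1010> occurs with probability 1/2.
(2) |0010> carries amplitude sqrt(2)*exp(I*pi/24)/2 in the final state.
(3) The expectation value of ZYXI is 0.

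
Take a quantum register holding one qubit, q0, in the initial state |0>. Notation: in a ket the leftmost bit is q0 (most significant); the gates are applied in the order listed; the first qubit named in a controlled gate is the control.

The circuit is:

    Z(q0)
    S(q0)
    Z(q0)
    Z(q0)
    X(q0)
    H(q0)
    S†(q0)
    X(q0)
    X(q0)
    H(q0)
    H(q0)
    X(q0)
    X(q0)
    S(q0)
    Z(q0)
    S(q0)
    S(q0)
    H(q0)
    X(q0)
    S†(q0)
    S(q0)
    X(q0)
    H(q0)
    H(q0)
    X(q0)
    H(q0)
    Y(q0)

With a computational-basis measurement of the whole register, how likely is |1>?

The probability of measuring |1> is 1/2.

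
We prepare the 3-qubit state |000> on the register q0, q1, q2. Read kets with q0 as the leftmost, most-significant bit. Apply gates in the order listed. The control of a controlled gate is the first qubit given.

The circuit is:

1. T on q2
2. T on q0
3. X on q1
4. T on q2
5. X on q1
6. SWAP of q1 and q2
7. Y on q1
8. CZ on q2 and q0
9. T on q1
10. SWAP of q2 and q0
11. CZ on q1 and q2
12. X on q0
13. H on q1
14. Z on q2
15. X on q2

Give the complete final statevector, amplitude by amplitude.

After the circuit, the state carries amplitude sqrt(2)*exp(3*I*pi/4)/2 on |101>, -sqrt(2)*exp(3*I*pi/4)/2 on |111>, and 0 on every other basis state.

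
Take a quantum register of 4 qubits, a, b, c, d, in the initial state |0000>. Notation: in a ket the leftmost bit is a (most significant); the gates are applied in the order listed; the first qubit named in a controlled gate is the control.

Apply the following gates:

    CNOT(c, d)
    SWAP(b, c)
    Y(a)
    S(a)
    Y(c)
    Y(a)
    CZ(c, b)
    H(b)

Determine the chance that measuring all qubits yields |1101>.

The probability of measuring |1101> is 0.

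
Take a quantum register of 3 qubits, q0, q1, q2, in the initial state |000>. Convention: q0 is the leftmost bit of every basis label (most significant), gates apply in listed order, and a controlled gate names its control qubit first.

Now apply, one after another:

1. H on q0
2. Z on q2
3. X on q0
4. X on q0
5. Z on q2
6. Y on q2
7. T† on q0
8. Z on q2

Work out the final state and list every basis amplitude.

The final amplitudes are -sqrt(2)*I/2 on |001>, -sqrt(2)*exp(I*pi/4)/2 on |101>, and 0 on every other basis state. Key observation: steps 2-5 multiply out to the identity, so the circuit reduces to the remaining gates.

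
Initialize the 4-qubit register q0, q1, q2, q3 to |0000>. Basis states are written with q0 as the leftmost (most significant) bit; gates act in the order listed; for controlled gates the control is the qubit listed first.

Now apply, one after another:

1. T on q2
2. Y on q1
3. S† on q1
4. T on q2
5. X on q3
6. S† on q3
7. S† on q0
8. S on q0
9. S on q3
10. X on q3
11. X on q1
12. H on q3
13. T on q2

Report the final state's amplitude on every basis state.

The resulting statevector has amplitude sqrt(2)/2 on |0000>, sqrt(2)/2 on |0001>, and 0 on every other basis state. Key observation: gates 5-10 undo each other exactly, leaving only the rest of the circuit to track.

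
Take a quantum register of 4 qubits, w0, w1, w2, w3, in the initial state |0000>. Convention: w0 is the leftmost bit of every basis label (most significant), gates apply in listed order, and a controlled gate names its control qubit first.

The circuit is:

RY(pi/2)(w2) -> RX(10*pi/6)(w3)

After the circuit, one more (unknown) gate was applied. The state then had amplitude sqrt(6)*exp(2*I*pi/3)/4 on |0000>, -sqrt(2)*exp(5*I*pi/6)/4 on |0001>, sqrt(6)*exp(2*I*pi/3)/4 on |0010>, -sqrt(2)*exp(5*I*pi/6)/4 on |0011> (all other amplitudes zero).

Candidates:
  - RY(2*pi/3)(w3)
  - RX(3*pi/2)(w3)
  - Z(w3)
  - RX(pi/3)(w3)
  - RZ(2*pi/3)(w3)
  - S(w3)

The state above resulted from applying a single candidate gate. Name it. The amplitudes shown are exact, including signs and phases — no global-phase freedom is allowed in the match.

It was RZ(2*pi/3)(w3) that produced the state shown.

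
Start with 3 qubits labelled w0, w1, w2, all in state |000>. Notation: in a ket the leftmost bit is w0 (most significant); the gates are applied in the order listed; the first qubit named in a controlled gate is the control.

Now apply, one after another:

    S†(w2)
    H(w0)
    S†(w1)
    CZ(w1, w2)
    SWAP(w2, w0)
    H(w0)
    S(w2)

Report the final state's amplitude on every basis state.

The resulting statevector has amplitude 1/2 on |000>, I/2 on |001>, 0 on |010>, 0 on |011>, 1/2 on |100>, I/2 on |101>, 0 on |110>, 0 on |111>.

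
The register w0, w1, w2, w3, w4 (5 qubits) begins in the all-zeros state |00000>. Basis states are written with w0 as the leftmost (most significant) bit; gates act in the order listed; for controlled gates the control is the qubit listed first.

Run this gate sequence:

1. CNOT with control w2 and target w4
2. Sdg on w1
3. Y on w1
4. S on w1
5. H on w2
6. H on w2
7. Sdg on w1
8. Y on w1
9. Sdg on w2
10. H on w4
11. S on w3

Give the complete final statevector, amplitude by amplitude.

The final amplitudes are sqrt(2)/2 on |00000>, sqrt(2)/2 on |00001>, and 0 on every other basis state.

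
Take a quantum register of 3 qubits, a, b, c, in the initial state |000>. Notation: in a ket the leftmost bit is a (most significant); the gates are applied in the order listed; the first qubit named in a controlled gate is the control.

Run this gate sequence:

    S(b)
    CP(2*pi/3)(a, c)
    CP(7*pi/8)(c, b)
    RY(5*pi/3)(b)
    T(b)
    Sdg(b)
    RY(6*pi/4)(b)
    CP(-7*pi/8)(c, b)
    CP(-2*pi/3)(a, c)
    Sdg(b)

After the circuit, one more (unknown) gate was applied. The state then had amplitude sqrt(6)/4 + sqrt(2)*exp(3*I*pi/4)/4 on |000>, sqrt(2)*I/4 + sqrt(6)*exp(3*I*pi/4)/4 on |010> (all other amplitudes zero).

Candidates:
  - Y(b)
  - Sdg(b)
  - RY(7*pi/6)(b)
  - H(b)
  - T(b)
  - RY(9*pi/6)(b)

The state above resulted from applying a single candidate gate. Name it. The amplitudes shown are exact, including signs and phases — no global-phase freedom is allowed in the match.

The unique candidate consistent with the amplitudes is T(b).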